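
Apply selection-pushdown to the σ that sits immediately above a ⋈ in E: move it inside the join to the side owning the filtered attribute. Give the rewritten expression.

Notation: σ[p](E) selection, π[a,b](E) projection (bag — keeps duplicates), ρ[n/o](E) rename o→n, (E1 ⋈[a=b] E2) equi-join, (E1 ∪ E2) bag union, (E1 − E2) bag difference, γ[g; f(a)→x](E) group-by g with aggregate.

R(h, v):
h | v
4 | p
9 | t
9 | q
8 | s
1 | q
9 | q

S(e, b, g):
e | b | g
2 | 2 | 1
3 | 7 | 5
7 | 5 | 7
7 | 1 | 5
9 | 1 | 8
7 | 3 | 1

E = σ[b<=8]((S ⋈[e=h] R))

σ filters on b, owned by the left side.
E' = (σ[b<=8](S) ⋈[e=h] R)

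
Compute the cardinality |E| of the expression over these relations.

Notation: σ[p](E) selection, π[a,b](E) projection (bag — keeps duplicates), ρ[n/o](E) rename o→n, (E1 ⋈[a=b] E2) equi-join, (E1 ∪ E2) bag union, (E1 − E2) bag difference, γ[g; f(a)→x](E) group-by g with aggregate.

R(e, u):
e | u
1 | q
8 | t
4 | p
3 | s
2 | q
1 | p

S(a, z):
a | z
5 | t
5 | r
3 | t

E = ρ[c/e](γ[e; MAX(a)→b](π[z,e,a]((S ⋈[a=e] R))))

Subexpression sizes:
  S → 3
  R → 6
  (S ⋈[a=e] R) → 1
  π[z,e,a]((S ⋈[a=e] R)) → 1
  γ[e; MAX(a)→b](π[z,e,a]((S ⋈[a=e] R))) → 1
  ρ[c/e](γ[e; MAX(a)→b](π[z,e,a]((S ⋈[a=e] R)))) → 1

|E| = 1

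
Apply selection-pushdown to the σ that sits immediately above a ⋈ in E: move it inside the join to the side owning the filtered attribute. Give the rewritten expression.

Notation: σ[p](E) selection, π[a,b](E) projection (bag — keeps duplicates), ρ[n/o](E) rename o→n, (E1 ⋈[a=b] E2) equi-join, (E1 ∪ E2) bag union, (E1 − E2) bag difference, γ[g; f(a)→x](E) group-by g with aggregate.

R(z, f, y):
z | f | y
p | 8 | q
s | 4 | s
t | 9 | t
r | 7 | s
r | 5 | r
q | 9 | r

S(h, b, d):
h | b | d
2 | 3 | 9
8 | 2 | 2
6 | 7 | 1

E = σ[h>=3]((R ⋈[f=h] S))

σ filters on h, owned by the right side.
E' = (R ⋈[f=h] σ[h>=3](S))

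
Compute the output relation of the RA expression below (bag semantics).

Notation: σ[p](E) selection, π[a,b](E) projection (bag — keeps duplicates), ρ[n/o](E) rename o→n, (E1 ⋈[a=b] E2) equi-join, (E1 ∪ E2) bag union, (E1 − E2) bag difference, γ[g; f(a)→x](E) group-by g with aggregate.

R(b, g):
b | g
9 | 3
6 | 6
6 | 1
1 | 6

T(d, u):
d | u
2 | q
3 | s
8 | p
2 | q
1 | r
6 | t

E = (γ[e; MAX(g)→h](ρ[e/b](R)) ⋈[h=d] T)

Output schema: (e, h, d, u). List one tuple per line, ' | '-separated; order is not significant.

Per-node cardinality:
  R → 4
  ρ[e/b](R) → 4
  γ[e; MAX(g)→h](ρ[e/b](R)) → 3
  T → 6
  (γ[e; MAX(g)→h](ρ[e/b](R)) ⋈[h=d] T) → 3

== RESULT ==
e | h | d | u
1 | 6 | 6 | t
6 | 6 | 6 | t
9 | 3 | 3 | s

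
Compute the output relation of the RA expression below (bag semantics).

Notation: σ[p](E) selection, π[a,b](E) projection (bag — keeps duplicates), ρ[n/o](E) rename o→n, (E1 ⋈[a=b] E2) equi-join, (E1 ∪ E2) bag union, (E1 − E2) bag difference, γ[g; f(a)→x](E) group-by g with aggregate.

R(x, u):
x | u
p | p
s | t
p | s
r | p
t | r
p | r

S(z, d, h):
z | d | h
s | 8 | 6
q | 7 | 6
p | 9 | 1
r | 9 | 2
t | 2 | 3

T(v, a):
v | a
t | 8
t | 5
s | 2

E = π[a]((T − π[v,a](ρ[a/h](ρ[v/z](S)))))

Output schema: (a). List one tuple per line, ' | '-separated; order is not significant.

Row counts bottom-up:
  T → 3
  S → 5
  ρ[v/z](S) → 5
  ρ[a/h](ρ[v/z](S)) → 5
  π[v,a](ρ[a/h](ρ[v/z](S))) → 5
  (T − π[v,a](ρ[a/h](ρ[v/z](S)))) → 3
  π[a]((T − π[v,a](ρ[a/h](ρ[v/z](S))))) → 3

== RESULT ==
a
2
5
8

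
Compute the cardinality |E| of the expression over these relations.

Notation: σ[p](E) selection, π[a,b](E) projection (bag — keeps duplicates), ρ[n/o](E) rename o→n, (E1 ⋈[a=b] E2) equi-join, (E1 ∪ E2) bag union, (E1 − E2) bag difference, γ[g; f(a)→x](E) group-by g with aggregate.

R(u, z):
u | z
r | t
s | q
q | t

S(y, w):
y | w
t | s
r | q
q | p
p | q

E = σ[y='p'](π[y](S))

Per-node cardinality:
  S → 4
  π[y](S) → 4
  σ[y='p'](π[y](S)) → 1

|E| = 1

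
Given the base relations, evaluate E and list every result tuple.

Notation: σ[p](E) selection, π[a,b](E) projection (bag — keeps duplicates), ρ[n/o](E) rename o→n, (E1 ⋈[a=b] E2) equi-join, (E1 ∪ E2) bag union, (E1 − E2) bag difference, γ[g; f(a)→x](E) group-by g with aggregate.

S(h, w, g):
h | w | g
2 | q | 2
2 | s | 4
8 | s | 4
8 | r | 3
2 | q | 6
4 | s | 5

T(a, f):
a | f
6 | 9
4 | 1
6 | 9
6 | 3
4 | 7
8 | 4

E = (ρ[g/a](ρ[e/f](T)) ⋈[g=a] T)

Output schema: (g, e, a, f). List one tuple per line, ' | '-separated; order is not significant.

Stepwise |·|:
  T → 6
  ρ[e/f](T) → 6
  ρ[g/a](ρ[e/f](T)) → 6
  T → 6
  (ρ[g/a](ρ[e/f](T)) ⋈[g=a] T) → 14

== RESULT ==
g | e | a | f
4 | 1 | 4 | 1
4 | 1 | 4 | 7
4 | 7 | 4 | 1
4 | 7 | 4 | 7
6 | 3 | 6 | 3
6 | 3 | 6 | 9
6 | 3 | 6 | 9
6 | 9 | 6 | 3
6 | 9 | 6 | 3
6 | 9 | 6 | 9
6 | 9 | 6 | 9
6 | 9 | 6 | 9
6 | 9 | 6 | 9
8 | 4 | 8 | 4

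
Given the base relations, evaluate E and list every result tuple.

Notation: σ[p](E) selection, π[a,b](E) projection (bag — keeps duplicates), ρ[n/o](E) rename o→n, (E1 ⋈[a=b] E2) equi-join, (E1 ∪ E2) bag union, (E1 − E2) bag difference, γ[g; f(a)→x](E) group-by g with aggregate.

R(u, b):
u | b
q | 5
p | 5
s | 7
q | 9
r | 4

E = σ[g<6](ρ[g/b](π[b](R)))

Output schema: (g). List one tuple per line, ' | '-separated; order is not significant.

Stepwise |·|:
  R → 5
  π[b](R) → 5
  ρ[g/b](π[b](R)) → 5
  σ[g<6](ρ[g/b](π[b](R))) → 3

== RESULT ==
g
4
5
5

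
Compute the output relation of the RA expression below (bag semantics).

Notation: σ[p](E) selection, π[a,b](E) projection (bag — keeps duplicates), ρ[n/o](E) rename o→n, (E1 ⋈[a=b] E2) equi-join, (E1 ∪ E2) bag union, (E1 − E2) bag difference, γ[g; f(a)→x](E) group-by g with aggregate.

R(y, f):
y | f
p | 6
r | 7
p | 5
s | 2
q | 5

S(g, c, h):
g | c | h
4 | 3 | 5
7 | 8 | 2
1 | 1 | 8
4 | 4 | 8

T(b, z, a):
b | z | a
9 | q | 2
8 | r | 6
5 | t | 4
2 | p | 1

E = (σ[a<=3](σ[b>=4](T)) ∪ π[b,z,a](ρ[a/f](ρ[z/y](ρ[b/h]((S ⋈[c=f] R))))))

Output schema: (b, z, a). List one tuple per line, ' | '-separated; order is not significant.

Stepwise |·|:
  T → 4
  σ[b>=4](T) → 3
  σ[a<=3](σ[b>=4](T)) → 1
  S → 4
  R → 5
  (S ⋈[c=f] R) → 0
  ρ[b/h]((S ⋈[c=f] R)) → 0
  ρ[z/y](ρ[b/h]((S ⋈[c=f] R))) → 0
  ρ[a/f](ρ[z/y](ρ[b/h]((S ⋈[c=f] R)))) → 0
  π[b,z,a](ρ[a/f](ρ[z/y](ρ[b/h]((S ⋈[c=f] R))))) → 0
  (σ[a<=3](σ[b>=4](T)) ∪ π[b,z,a](ρ[a/f](ρ[z/y](ρ[b/h]((S ⋈[c=f] R)))))) → 1

== RESULT ==
b | z | a
9 | q | 2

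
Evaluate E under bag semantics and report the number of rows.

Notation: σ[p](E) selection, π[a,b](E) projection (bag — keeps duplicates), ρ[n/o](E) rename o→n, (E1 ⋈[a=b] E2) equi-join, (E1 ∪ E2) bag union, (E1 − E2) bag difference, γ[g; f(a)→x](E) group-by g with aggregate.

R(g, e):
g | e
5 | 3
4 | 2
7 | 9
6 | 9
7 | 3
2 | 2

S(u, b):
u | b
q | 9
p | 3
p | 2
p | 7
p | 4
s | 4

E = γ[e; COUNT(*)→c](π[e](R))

Per-node cardinality:
  R → 6
  π[e](R) → 6
  γ[e; COUNT(*)→c](π[e](R)) → 3

|E| = 3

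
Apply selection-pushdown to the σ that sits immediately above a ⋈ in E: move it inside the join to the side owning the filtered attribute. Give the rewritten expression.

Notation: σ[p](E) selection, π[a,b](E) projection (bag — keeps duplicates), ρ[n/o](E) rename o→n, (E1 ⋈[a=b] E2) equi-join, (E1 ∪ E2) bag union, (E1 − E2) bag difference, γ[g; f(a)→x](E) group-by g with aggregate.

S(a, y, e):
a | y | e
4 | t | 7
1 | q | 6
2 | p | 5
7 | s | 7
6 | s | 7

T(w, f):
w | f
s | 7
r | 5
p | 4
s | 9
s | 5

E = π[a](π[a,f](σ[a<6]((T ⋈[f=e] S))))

σ filters on a, owned by the right side.
E' = π[a](π[a,f]((T ⋈[f=e] σ[a<6](S))))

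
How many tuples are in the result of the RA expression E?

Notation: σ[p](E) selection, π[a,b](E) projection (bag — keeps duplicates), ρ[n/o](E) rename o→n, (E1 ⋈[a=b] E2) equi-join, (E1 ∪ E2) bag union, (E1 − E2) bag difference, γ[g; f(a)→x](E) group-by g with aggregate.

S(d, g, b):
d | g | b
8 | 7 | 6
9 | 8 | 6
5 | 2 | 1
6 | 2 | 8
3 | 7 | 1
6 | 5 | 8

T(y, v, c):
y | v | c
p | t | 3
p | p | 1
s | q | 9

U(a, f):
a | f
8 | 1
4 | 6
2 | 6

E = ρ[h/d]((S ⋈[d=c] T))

Subexpression sizes:
  S → 6
  T → 3
  (S ⋈[d=c] T) → 2
  ρ[h/d]((S ⋈[d=c] T)) → 2

|E| = 2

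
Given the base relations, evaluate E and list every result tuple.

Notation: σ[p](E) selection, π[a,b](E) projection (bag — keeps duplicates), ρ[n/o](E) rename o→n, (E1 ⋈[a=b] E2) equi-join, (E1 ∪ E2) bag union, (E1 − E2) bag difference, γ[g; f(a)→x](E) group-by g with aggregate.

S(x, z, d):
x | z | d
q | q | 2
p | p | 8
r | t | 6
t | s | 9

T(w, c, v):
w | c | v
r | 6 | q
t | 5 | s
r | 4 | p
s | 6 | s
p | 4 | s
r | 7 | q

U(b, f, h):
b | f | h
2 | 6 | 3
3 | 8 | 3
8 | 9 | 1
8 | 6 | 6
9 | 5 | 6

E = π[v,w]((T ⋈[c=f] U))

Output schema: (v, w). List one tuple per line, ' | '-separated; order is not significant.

Subexpression sizes:
  T → 6
  U → 5
  (T ⋈[c=f] U) → 5
  π[v,w]((T ⋈[c=f] U)) → 5

== RESULT ==
v | w
q | r
q | r
s | s
s | s
s | t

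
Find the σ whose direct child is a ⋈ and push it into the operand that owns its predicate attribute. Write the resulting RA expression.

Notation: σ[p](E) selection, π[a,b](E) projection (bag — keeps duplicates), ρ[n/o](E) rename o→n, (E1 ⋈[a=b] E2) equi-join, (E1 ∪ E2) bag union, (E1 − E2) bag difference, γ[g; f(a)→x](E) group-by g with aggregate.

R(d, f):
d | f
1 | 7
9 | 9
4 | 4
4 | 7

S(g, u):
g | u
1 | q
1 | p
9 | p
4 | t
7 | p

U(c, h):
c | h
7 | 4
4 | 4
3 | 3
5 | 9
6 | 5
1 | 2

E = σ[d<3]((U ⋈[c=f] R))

σ filters on d, owned by the right side.
E' = (U ⋈[c=f] σ[d<3](R))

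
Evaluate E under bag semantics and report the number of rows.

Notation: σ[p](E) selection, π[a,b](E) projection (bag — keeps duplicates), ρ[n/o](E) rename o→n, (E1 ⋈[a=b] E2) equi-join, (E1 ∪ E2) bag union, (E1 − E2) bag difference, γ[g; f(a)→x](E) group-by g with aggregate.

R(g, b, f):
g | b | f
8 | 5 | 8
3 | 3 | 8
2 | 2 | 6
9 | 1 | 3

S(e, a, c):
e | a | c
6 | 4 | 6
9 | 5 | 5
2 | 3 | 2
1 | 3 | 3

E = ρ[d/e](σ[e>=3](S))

Subexpression sizes:
  S → 4
  σ[e>=3](S) → 2
  ρ[d/e](σ[e>=3](S)) → 2

|E| = 2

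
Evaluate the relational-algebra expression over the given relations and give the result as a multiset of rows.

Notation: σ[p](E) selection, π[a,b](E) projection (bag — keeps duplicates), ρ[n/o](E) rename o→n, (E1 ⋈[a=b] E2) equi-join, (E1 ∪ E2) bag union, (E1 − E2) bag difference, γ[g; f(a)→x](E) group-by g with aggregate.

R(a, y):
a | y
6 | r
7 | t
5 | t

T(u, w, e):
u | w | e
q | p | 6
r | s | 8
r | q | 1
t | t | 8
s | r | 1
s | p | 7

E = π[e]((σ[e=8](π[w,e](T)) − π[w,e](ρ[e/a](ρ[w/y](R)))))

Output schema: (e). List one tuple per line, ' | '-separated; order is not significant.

Row counts bottom-up:
  T → 6
  π[w,e](T) → 6
  σ[e=8](π[w,e](T)) → 2
  R → 3
  ρ[w/y](R) → 3
  ρ[e/a](ρ[w/y](R)) → 3
  π[w,e](ρ[e/a](ρ[w/y](R))) → 3
  (σ[e=8](π[w,e](T)) − π[w,e](ρ[e/a](ρ[w/y](R)))) → 2
  π[e]((σ[e=8](π[w,e](T)) − π[w,e](ρ[e/a](ρ[w/y](R))))) → 2

== RESULT ==
e
8
8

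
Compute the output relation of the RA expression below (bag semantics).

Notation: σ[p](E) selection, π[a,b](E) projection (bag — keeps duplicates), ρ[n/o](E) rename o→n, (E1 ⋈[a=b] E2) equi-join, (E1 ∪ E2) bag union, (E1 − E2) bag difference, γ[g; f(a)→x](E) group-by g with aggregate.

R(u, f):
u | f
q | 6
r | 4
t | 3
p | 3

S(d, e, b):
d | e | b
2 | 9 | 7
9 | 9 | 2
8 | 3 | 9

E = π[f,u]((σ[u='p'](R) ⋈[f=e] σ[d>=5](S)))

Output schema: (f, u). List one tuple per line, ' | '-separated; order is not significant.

Row counts bottom-up:
  R → 4
  σ[u='p'](R) → 1
  S → 3
  σ[d>=5](S) → 2
  (σ[u='p'](R) ⋈[f=e] σ[d>=5](S)) → 1
  π[f,u]((σ[u='p'](R) ⋈[f=e] σ[d>=5](S))) → 1

== RESULT ==
f | u
3 | p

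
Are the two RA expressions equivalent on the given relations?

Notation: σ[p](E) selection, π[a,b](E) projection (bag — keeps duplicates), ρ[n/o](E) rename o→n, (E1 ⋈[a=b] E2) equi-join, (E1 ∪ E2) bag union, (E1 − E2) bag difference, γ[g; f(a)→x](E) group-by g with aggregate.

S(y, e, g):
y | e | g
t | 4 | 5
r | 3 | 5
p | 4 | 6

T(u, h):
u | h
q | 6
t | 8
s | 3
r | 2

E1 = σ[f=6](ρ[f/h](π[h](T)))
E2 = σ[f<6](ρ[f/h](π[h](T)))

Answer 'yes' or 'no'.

E1 row counts bottom-up:
  T → 4
  π[h](T) → 4
  ρ[f/h](π[h](T)) → 4
  σ[f=6](ρ[f/h](π[h](T))) → 1
E2 row counts bottom-up:
  T → 4
  π[h](T) → 4
  ρ[f/h](π[h](T)) → 4
  σ[f<6](ρ[f/h](π[h](T))) → 2

E1 result:
f
6
E2 result:
f
2
3
Witness: (6,) appears 1× in E1 but 0× in E2.

no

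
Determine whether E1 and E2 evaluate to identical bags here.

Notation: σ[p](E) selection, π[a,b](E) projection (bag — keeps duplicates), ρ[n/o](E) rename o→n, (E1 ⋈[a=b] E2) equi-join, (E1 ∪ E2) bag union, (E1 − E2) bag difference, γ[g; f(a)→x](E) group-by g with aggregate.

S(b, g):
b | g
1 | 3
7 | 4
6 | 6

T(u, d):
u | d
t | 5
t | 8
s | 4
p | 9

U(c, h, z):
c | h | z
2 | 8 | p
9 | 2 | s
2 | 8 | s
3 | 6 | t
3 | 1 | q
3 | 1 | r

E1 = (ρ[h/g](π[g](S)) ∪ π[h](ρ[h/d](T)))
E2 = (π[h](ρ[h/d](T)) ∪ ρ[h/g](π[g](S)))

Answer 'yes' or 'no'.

E1 subexpression sizes:
  S → 3
  π[g](S) → 3
  ρ[h/g](π[g](S)) → 3
  T → 4
  ρ[h/d](T) → 4
  π[h](ρ[h/d](T)) → 4
  (ρ[h/g](π[g](S)) ∪ π[h](ρ[h/d](T))) → 7
E2 subexpression sizes:
  T → 4
  ρ[h/d](T) → 4
  π[h](ρ[h/d](T)) → 4
  S → 3
  π[g](S) → 3
  ρ[h/g](π[g](S)) → 3
  (π[h](ρ[h/d](T)) ∪ ρ[h/g](π[g](S))) → 7

E1 and E2 produce the same multiset:
h
3
4
4
5
6
8
9

yes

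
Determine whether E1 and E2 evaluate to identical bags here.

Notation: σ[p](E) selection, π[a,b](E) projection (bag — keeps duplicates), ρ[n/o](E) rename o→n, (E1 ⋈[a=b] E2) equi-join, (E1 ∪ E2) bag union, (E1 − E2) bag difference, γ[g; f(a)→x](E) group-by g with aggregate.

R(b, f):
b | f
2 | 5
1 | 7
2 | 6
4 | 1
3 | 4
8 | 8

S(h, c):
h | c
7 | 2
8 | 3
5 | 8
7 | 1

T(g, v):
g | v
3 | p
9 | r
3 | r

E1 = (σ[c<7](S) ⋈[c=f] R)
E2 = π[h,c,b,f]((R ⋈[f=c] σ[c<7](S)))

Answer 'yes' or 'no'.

E1 row counts bottom-up:
  S → 4
  σ[c<7](S) → 3
  R → 6
  (σ[c<7](S) ⋈[c=f] R) → 1
E2 row counts bottom-up:
  R → 6
  S → 4
  σ[c<7](S) → 3
  (R ⋈[f=c] σ[c<7](S)) → 1
  π[h,c,b,f]((R ⋈[f=c] σ[c<7](S))) → 1

E1 and E2 produce the same multiset:
h | c | b | f
7 | 1 | 4 | 1

yes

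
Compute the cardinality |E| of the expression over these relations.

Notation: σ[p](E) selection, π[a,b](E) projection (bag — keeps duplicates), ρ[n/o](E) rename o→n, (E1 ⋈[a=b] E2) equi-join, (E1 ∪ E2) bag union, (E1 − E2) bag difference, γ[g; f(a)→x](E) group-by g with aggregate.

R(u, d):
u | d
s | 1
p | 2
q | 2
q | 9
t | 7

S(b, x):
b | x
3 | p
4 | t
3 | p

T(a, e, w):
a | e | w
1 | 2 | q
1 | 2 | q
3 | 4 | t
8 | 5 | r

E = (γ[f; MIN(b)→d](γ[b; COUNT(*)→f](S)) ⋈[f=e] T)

Row counts bottom-up:
  S → 3
  γ[b; COUNT(*)→f](S) → 2
  γ[f; MIN(b)→d](γ[b; COUNT(*)→f](S)) → 2
  T → 4
  (γ[f; MIN(b)→d](γ[b; COUNT(*)→f](S)) ⋈[f=e] T) → 2

|E| = 2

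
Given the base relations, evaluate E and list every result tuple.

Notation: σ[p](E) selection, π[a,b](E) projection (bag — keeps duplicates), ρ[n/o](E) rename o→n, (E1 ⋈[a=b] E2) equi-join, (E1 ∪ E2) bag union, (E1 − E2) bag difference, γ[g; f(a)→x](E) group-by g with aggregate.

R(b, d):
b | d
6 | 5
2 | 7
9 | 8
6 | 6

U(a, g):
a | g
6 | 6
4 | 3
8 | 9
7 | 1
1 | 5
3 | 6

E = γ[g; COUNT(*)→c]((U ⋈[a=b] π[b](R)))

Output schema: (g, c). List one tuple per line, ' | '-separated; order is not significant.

Subexpression sizes:
  U → 6
  R → 4
  π[b](R) → 4
  (U ⋈[a=b] π[b](R)) → 2
  γ[g; COUNT(*)→c]((U ⋈[a=b] π[b](R))) → 1

== RESULT ==
g | c
6 | 2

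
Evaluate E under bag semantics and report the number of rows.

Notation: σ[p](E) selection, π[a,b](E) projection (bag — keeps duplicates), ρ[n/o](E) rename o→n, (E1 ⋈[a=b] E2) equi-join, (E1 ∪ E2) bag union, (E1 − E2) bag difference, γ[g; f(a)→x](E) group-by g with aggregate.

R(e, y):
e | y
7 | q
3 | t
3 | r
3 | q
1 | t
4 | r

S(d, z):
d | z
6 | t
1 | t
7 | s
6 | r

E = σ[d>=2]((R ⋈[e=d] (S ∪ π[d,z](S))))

Per-node cardinality:
  R → 6
  S → 4
  S → 4
  π[d,z](S) → 4
  (S ∪ π[d,z](S)) → 8
  (R ⋈[e=d] (S ∪ π[d,z](S))) → 4
  σ[d>=2]((R ⋈[e=d] (S ∪ π[d,z](S)))) → 2

|E| = 2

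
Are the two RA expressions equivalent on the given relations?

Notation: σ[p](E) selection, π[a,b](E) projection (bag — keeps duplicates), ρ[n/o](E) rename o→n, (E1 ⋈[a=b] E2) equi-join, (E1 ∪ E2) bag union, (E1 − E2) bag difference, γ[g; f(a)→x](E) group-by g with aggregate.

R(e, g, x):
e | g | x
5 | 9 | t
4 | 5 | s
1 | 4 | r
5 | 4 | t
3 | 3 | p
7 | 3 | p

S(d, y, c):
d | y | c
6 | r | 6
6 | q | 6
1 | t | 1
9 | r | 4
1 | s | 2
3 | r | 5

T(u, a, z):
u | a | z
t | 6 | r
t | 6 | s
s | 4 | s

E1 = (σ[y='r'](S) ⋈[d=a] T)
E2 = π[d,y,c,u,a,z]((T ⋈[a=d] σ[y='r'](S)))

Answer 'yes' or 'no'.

E1 stepwise |·|:
  S → 6
  σ[y='r'](S) → 3
  T → 3
  (σ[y='r'](S) ⋈[d=a] T) → 2
E2 stepwise |·|:
  T → 3
  S → 6
  σ[y='r'](S) → 3
  (T ⋈[a=d] σ[y='r'](S)) → 2
  π[d,y,c,u,a,z]((T ⋈[a=d] σ[y='r'](S))) → 2

E1 and E2 produce the same multiset:
d | y | c | u | a | z
6 | r | 6 | t | 6 | r
6 | r | 6 | t | 6 | s

yes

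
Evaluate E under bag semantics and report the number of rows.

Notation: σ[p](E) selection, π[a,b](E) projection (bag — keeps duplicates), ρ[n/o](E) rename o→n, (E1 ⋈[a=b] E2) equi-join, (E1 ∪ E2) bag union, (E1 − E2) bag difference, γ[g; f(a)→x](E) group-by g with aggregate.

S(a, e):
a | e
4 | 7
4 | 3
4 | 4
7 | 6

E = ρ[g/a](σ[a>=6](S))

Per-node cardinality:
  S → 4
  σ[a>=6](S) → 1
  ρ[g/a](σ[a>=6](S)) → 1

|E| = 1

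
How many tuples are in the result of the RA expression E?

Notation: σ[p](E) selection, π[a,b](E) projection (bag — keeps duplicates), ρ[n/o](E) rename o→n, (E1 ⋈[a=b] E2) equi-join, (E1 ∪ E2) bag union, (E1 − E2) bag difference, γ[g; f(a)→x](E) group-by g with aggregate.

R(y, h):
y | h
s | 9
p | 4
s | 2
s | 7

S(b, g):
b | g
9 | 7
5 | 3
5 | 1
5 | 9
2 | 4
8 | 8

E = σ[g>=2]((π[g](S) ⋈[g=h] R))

Subexpression sizes:
  S → 6
  π[g](S) → 6
  R → 4
  (π[g](S) ⋈[g=h] R) → 3
  σ[g>=2]((π[g](S) ⋈[g=h] R)) → 3

|E| = 3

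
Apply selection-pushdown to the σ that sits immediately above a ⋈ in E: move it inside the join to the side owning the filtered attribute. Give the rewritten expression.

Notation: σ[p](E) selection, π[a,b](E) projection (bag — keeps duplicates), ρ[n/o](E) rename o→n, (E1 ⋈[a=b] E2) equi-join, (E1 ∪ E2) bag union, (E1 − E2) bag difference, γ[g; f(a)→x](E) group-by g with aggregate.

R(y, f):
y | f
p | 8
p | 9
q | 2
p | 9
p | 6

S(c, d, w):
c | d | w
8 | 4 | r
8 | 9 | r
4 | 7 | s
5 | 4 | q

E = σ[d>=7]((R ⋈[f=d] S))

σ filters on d, owned by the right side.
E' = (R ⋈[f=d] σ[d>=7](S))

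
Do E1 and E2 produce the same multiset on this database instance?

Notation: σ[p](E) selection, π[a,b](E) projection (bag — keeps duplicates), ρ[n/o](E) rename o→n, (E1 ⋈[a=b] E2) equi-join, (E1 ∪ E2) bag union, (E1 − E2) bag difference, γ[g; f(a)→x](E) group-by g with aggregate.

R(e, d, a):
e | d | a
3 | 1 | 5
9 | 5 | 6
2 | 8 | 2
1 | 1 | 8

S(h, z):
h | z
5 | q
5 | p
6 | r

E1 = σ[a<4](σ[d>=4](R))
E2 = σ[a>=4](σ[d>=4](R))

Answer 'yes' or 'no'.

E1 row counts bottom-up:
  R → 4
  σ[d>=4](R) → 2
  σ[a<4](σ[d>=4](R)) → 1
E2 row counts bottom-up:
  R → 4
  σ[d>=4](R) → 2
  σ[a>=4](σ[d>=4](R)) → 1

E1 result:
e | d | a
2 | 8 | 2
E2 result:
e | d | a
9 | 5 | 6
Witness: (2, 8, 2) appears 1× in E1 but 0× in E2.

no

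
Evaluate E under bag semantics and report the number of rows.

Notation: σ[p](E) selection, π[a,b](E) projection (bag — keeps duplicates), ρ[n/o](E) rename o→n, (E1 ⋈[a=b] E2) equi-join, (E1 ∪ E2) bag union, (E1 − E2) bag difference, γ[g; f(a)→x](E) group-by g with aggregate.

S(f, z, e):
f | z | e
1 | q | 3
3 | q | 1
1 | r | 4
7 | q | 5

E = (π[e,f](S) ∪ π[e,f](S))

Row counts bottom-up:
  S → 4
  π[e,f](S) → 4
  S → 4
  π[e,f](S) → 4
  (π[e,f](S) ∪ π[e,f](S)) → 8

|E| = 8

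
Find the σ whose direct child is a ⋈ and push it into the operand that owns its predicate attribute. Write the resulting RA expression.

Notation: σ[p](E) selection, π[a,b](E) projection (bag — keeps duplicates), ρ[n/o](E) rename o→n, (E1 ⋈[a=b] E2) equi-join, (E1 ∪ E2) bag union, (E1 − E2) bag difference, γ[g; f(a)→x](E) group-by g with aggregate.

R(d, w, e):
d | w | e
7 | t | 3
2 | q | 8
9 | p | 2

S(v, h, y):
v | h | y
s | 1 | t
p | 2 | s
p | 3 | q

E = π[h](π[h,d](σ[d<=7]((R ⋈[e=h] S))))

σ filters on d, owned by the left side.
E' = π[h](π[h,d]((σ[d<=7](R) ⋈[e=h] S)))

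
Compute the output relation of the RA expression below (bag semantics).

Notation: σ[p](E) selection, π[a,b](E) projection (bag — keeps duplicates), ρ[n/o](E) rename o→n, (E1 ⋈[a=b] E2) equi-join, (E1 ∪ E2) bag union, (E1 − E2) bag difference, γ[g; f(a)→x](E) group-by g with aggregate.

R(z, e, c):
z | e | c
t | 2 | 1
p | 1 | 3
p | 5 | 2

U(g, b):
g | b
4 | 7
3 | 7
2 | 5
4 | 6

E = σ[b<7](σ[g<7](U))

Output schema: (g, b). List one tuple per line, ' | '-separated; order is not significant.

Subexpression sizes:
  U → 4
  σ[g<7](U) → 4
  σ[b<7](σ[g<7](U)) → 2

== RESULT ==
g | b
2 | 5
4 | 6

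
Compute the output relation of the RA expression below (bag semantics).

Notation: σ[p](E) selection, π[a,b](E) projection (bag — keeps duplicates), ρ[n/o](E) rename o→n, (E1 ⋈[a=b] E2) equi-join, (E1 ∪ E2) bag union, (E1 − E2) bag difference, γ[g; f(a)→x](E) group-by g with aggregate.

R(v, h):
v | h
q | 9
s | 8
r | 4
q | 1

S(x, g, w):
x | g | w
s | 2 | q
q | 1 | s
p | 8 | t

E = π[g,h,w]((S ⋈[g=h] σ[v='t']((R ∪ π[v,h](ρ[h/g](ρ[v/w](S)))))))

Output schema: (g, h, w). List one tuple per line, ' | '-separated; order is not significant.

Row counts bottom-up:
  S → 3
  R → 4
  S → 3
  ρ[v/w](S) → 3
  ρ[h/g](ρ[v/w](S)) → 3
  π[v,h](ρ[h/g](ρ[v/w](S))) → 3
  (R ∪ π[v,h](ρ[h/g](ρ[v/w](S)))) → 7
  σ[v='t']((R ∪ π[v,h](ρ[h/g](ρ[v/w](S))))) → 1
  (S ⋈[g=h] σ[v='t']((R ∪ π[v,h](ρ[h/g](ρ[v/w](S)))))) → 1
  π[g,h,w]((S ⋈[g=h] σ[v='t']((R ∪ π[v,h](ρ[h/g](ρ[v/w](S))))))) → 1

== RESULT ==
g | h | w
8 | 8 | t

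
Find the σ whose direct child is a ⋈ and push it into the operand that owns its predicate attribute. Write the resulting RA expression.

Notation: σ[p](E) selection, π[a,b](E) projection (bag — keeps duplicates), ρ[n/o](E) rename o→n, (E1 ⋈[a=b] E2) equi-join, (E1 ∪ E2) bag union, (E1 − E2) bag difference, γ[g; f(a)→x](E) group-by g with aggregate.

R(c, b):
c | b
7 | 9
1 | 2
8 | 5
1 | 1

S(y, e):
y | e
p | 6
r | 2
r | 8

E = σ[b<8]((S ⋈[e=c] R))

σ filters on b, owned by the right side.
E' = (S ⋈[e=c] σ[b<8](R))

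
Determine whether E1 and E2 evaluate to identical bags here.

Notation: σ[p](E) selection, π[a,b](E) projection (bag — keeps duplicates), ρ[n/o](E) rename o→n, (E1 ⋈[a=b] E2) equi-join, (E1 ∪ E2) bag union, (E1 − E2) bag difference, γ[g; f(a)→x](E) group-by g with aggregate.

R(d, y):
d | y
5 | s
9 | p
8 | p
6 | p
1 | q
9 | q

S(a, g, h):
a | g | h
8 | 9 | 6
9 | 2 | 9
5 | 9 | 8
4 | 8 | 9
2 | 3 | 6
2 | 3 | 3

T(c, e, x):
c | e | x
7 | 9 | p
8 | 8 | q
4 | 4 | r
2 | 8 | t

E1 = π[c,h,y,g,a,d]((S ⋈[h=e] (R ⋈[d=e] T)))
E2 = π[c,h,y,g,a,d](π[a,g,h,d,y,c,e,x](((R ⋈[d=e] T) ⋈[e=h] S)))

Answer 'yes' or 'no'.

E1 row counts bottom-up:
  S → 6
  R → 6
  T → 4
  (R ⋈[d=e] T) → 4
  (S ⋈[h=e] (R ⋈[d=e] T)) → 6
  π[c,h,y,g,a,d]((S ⋈[h=e] (R ⋈[d=e] T))) → 6
E2 row counts bottom-up:
  R → 6
  T → 4
  (R ⋈[d=e] T) → 4
  S → 6
  ((R ⋈[d=e] T) ⋈[e=h] S) → 6
  π[a,g,h,d,y,c,e,x](((R ⋈[d=e] T) ⋈[e=h] S)) → 6
  π[c,h,y,g,a,d](π[a,g,h,d,y,c,e,x](((R ⋈[d=e] T) ⋈[e=h] S))) → 6

E1 and E2 produce the same multiset:
c | h | y | g | a | d
2 | 8 | p | 9 | 5 | 8
7 | 9 | p | 2 | 9 | 9
7 | 9 | p | 8 | 4 | 9
7 | 9 | q | 2 | 9 | 9
7 | 9 | q | 8 | 4 | 9
8 | 8 | p | 9 | 5 | 8

yes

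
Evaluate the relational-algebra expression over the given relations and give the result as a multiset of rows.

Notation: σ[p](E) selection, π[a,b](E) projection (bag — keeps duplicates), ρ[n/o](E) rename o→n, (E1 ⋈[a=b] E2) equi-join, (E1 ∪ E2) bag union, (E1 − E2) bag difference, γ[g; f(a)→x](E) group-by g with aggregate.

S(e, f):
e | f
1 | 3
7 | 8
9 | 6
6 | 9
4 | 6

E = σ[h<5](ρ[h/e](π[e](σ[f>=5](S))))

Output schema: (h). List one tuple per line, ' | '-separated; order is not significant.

Subexpression sizes:
  S → 5
  σ[f>=5](S) → 4
  π[e](σ[f>=5](S)) → 4
  ρ[h/e](π[e](σ[f>=5](S))) → 4
  σ[h<5](ρ[h/e](π[e](σ[f>=5](S)))) → 1

== RESULT ==
h
4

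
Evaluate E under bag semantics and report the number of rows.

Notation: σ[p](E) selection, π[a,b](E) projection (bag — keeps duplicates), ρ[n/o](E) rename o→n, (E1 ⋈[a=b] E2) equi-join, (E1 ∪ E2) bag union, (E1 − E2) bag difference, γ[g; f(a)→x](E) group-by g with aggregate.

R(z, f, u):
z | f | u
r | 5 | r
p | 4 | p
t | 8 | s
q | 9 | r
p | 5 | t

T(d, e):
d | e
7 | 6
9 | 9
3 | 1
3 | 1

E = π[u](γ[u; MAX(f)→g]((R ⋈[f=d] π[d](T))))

Row counts bottom-up:
  R → 5
  T → 4
  π[d](T) → 4
  (R ⋈[f=d] π[d](T)) → 1
  γ[u; MAX(f)→g]((R ⋈[f=d] π[d](T))) → 1
  π[u](γ[u; MAX(f)→g]((R ⋈[f=d] π[d](T)))) → 1

|E| = 1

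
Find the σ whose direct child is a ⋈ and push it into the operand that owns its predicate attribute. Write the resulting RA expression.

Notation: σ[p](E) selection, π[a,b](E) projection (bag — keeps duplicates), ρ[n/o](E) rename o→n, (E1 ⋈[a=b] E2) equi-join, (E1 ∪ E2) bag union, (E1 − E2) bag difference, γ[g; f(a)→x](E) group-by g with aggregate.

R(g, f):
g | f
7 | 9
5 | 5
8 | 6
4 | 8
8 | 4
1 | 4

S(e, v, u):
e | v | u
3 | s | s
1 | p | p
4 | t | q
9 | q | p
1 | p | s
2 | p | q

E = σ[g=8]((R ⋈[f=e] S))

σ filters on g, owned by the left side.
E' = (σ[g=8](R) ⋈[f=e] S)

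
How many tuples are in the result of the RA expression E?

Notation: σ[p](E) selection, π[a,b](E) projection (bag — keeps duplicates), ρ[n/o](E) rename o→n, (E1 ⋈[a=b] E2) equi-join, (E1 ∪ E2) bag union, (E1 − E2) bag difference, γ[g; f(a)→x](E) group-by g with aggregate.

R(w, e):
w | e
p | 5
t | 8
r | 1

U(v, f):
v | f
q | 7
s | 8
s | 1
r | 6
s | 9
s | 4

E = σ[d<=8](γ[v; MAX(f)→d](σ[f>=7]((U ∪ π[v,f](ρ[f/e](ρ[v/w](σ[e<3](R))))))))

Stepwise |·|:
  U → 6
  R → 3
  σ[e<3](R) → 1
  ρ[v/w](σ[e<3](R)) → 1
  ρ[f/e](ρ[v/w](σ[e<3](R))) → 1
  π[v,f](ρ[f/e](ρ[v/w](σ[e<3](R)))) → 1
  (U ∪ π[v,f](ρ[f/e](ρ[v/w](σ[e<3](R))))) → 7
  σ[f>=7]((U ∪ π[v,f](ρ[f/e](ρ[v/w](σ[e<3](R)))))) → 3
  γ[v; MAX(f)→d](σ[f>=7]((U ∪ π[v,f](ρ[f/e](ρ[v/w](σ[e<3](R))))))) → 2
  σ[d<=8](γ[v; MAX(f)→d](σ[f>=7]((U ∪ π[v,f](ρ[f/e](ρ[v/w](σ[e<3](R)))))))) → 1

|E| = 1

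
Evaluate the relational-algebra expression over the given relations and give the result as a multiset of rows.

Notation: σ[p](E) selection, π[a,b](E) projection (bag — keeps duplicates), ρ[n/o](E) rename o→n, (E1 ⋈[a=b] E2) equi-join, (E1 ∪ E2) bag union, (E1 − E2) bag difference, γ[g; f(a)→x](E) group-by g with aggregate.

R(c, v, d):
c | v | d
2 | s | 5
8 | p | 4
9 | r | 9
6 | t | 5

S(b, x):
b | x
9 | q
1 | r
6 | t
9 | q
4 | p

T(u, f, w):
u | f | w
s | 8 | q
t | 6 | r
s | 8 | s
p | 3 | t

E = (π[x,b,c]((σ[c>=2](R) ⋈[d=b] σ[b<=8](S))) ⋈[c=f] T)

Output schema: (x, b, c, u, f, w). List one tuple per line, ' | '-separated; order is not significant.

Row counts bottom-up:
  R → 4
  σ[c>=2](R) → 4
  S → 5
  σ[b<=8](S) → 3
  (σ[c>=2](R) ⋈[d=b] σ[b<=8](S)) → 1
  π[x,b,c]((σ[c>=2](R) ⋈[d=b] σ[b<=8](S))) → 1
  T → 4
  (π[x,b,c]((σ[c>=2](R) ⋈[d=b] σ[b<=8](S))) ⋈[c=f] T) → 2

== RESULT ==
x | b | c | u | f | w
p | 4 | 8 | s | 8 | q
p | 4 | 8 | s | 8 | s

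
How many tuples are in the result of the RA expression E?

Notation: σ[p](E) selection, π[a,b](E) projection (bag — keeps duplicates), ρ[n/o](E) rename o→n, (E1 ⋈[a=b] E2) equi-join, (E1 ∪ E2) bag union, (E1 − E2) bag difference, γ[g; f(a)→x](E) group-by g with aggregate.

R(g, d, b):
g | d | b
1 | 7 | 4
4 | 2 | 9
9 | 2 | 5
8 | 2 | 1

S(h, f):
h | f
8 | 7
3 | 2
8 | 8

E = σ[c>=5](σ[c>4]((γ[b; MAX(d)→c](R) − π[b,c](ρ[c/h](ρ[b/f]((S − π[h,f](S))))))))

Subexpression sizes:
  R → 4
  γ[b; MAX(d)→c](R) → 4
  S → 3
  S → 3
  π[h,f](S) → 3
  (S − π[h,f](S)) → 0
  ρ[b/f]((S − π[h,f](S))) → 0
  ρ[c/h](ρ[b/f]((S − π[h,f](S)))) → 0
  π[b,c](ρ[c/h](ρ[b/f]((S − π[h,f](S))))) → 0
  (γ[b; MAX(d)→c](R) − π[b,c](ρ[c/h](ρ[b/f]((S − π[h,f](S)))))) → 4
  σ[c>4]((γ[b; MAX(d)→c](R) − π[b,c](ρ[c/h](ρ[b/f]((S − π[h,f](S))))))) → 1
  σ[c>=5](σ[c>4]((γ[b; MAX(d)→c](R) − π[b,c](ρ[c/h](ρ[b/f]((S − π[h,f](S)))))))) → 1

|E| = 1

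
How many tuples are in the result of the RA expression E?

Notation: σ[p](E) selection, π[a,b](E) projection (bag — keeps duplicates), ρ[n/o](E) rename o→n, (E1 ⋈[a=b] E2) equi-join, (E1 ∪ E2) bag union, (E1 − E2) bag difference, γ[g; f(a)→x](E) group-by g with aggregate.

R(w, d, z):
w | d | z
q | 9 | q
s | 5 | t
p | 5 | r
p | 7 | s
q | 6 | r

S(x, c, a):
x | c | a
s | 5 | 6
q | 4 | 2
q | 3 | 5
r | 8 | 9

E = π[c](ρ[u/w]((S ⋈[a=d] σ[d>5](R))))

Row counts bottom-up:
  S → 4
  R → 5
  σ[d>5](R) → 3
  (S ⋈[a=d] σ[d>5](R)) → 2
  ρ[u/w]((S ⋈[a=d] σ[d>5](R))) → 2
  π[c](ρ[u/w]((S ⋈[a=d] σ[d>5](R)))) → 2

|E| = 2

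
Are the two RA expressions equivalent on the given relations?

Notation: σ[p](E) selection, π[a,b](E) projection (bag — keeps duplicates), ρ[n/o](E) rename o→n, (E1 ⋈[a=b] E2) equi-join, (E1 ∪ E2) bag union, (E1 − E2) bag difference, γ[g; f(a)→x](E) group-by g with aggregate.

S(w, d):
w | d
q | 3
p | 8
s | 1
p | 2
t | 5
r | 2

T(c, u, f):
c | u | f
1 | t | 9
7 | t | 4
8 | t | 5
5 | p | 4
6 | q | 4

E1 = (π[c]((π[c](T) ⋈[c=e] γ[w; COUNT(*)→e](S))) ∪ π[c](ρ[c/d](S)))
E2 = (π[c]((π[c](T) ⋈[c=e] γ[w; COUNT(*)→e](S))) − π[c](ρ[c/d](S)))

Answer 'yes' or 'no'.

E1 row counts bottom-up:
  T → 5
  π[c](T) → 5
  S → 6
  γ[w; COUNT(*)→e](S) → 5
  (π[c](T) ⋈[c=e] γ[w; COUNT(*)→e](S)) → 4
  π[c]((π[c](T) ⋈[c=e] γ[w; COUNT(*)→e](S))) → 4
  S → 6
  ρ[c/d](S) → 6
  π[c](ρ[c/d](S)) → 6
  (π[c]((π[c](T) ⋈[c=e] γ[w; COUNT(*)→e](S))) ∪ π[c](ρ[c/d](S))) → 10
E2 row counts bottom-up:
  T → 5
  π[c](T) → 5
  S → 6
  γ[w; COUNT(*)→e](S) → 5
  (π[c](T) ⋈[c=e] γ[w; COUNT(*)→e](S)) → 4
  π[c]((π[c](T) ⋈[c=e] γ[w; COUNT(*)→e](S))) → 4
  S → 6
  ρ[c/d](S) → 6
  π[c](ρ[c/d](S)) → 6
  (π[c]((π[c](T) ⋈[c=e] γ[w; COUNT(*)→e](S))) − π[c](ρ[c/d](S))) → 3

E1 result:
c
1
1
1
1
1
2
2
3
5
8
E2 result:
c
1
1
1
Witness: (1,) appears 5× in E1 but 3× in E2.

no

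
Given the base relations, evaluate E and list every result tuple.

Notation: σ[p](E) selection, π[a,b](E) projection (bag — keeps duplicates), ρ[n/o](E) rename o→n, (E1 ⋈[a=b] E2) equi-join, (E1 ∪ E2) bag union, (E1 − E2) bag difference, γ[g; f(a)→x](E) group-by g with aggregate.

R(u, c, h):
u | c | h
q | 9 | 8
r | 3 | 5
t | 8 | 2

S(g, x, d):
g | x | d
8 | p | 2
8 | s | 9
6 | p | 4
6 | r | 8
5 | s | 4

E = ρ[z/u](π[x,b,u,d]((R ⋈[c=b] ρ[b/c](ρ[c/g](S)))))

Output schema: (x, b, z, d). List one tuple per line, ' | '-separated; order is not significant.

Row counts bottom-up:
  R → 3
  S → 5
  ρ[c/g](S) → 5
  ρ[b/c](ρ[c/g](S)) → 5
  (R ⋈[c=b] ρ[b/c](ρ[c/g](S))) → 2
  π[x,b,u,d]((R ⋈[c=b] ρ[b/c](ρ[c/g](S)))) → 2
  ρ[z/u](π[x,b,u,d]((R ⋈[c=b] ρ[b/c](ρ[c/g](S))))) → 2

== RESULT ==
x | b | z | d
p | 8 | t | 2
s | 8 | t | 9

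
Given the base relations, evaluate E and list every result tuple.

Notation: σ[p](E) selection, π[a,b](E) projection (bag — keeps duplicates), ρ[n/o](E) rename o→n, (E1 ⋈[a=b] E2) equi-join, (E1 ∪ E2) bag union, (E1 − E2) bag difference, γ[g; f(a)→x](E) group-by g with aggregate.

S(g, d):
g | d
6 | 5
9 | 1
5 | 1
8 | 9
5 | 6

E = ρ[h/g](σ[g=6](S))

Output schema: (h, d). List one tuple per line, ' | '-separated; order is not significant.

Per-node cardinality:
  S → 5
  σ[g=6](S) → 1
  ρ[h/g](σ[g=6](S)) → 1

== RESULT ==
h | d
6 | 5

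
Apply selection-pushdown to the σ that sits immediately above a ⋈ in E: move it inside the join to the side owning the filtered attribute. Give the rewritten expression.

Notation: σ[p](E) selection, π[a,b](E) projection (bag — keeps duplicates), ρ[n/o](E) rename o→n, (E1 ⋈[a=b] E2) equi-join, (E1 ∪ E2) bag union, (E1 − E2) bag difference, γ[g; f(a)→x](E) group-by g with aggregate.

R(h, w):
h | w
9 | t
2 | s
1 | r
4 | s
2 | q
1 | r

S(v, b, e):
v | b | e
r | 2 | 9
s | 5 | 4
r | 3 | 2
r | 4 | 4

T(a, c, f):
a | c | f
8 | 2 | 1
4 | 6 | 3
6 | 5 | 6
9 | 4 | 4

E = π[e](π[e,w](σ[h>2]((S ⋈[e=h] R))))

σ filters on h, owned by the right side.
E' = π[e](π[e,w]((S ⋈[e=h] σ[h>2](R))))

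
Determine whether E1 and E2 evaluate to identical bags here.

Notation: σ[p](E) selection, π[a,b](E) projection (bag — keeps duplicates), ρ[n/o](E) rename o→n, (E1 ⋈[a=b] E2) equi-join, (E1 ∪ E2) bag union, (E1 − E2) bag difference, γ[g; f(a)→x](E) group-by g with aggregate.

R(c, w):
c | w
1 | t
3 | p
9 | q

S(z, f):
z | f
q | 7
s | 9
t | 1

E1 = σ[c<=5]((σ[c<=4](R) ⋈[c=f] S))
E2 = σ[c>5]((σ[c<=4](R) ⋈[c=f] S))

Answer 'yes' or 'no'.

E1 stepwise |·|:
  R → 3
  σ[c<=4](R) → 2
  S → 3
  (σ[c<=4](R) ⋈[c=f] S) → 1
  σ[c<=5]((σ[c<=4](R) ⋈[c=f] S)) → 1
E2 stepwise |·|:
  R → 3
  σ[c<=4](R) → 2
  S → 3
  (σ[c<=4](R) ⋈[c=f] S) → 1
  σ[c>5]((σ[c<=4](R) ⋈[c=f] S)) → 0

E1 result:
c | w | z | f
1 | t | t | 1
E2 result:
c | w | z | f
(0 rows)
Witness: (1, 't', 't', 1) appears 1× in E1 but 0× in E2.

no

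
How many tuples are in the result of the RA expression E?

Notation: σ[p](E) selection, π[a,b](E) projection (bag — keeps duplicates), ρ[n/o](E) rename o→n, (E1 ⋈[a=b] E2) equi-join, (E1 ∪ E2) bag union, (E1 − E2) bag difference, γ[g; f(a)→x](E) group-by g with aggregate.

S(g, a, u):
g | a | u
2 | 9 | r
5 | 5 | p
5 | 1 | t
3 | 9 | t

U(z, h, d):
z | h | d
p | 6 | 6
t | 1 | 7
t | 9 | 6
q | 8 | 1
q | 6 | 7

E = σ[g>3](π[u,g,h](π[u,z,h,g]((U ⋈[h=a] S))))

Subexpression sizes:
  U → 5
  S → 4
  (U ⋈[h=a] S) → 3
  π[u,z,h,g]((U ⋈[h=a] S)) → 3
  π[u,g,h](π[u,z,h,g]((U ⋈[h=a] S))) → 3
  σ[g>3](π[u,g,h](π[u,z,h,g]((U ⋈[h=a] S)))) → 1

|E| = 1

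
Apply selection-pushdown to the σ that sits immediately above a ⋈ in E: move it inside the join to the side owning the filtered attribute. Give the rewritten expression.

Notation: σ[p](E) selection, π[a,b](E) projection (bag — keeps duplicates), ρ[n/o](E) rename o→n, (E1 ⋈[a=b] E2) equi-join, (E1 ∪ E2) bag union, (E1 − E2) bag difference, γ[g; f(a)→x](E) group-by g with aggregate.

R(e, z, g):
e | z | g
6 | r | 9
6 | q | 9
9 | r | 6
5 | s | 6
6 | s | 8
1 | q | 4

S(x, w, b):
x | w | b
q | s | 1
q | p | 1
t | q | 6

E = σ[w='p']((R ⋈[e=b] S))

σ filters on w, owned by the right side.
E' = (R ⋈[e=b] σ[w='p'](S))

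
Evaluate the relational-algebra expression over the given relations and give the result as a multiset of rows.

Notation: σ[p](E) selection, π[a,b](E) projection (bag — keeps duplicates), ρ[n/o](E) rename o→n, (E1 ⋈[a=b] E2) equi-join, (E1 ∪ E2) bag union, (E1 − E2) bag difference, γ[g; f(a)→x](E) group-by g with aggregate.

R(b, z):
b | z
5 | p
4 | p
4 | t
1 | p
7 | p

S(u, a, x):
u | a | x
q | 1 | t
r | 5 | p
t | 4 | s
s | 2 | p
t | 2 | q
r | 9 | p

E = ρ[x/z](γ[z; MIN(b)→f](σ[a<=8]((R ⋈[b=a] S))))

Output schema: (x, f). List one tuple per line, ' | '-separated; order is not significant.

Subexpression sizes:
  R → 5
  S → 6
  (R ⋈[b=a] S) → 4
  σ[a<=8]((R ⋈[b=a] S)) → 4
  γ[z; MIN(b)→f](σ[a<=8]((R ⋈[b=a] S))) → 2
  ρ[x/z](γ[z; MIN(b)→f](σ[a<=8]((R ⋈[b=a] S)))) → 2

== RESULT ==
x | f
p | 1
t | 4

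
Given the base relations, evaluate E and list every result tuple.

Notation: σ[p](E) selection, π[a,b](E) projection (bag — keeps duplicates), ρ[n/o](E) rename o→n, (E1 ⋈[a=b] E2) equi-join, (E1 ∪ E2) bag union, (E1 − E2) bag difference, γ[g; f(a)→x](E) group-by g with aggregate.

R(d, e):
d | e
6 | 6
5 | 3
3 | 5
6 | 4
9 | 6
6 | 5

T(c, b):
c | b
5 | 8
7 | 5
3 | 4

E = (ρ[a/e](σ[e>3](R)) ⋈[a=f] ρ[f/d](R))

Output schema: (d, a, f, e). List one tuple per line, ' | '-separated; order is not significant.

Per-node cardinality:
  R → 6
  σ[e>3](R) → 5
  ρ[a/e](σ[e>3](R)) → 5
  R → 6
  ρ[f/d](R) → 6
  (ρ[a/e](σ[e>3](R)) ⋈[a=f] ρ[f/d](R)) → 8

== RESULT ==
d | a | f | e
3 | 5 | 5 | 3
6 | 5 | 5 | 3
6 | 6 | 6 | 4
6 | 6 | 6 | 5
6 | 6 | 6 | 6
9 | 6 | 6 | 4
9 | 6 | 6 | 5
9 | 6 | 6 | 6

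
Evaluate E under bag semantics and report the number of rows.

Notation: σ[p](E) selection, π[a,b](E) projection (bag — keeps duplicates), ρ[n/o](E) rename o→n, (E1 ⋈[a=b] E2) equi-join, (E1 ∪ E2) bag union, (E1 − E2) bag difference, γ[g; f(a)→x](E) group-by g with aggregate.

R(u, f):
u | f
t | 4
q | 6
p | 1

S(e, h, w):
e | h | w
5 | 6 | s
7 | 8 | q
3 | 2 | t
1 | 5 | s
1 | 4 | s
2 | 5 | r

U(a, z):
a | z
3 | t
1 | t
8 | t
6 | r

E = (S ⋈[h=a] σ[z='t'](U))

Row counts bottom-up:
  S → 6
  U → 4
  σ[z='t'](U) → 3
  (S ⋈[h=a] σ[z='t'](U)) → 1

|E| = 1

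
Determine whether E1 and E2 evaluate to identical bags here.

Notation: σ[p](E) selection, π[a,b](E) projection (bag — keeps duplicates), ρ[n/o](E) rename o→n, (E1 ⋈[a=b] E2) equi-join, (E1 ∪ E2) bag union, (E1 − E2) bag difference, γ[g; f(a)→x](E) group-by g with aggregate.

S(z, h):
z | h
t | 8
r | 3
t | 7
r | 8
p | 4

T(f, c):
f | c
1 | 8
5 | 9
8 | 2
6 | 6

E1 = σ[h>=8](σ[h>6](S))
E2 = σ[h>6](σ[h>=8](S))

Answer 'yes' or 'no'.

E1 per-node cardinality:
  S → 5
  σ[h>6](S) → 3
  σ[h>=8](σ[h>6](S)) → 2
E2 per-node cardinality:
  S → 5
  σ[h>=8](S) → 2
  σ[h>6](σ[h>=8](S)) → 2

E1 and E2 produce the same multiset:
z | h
r | 8
t | 8

yes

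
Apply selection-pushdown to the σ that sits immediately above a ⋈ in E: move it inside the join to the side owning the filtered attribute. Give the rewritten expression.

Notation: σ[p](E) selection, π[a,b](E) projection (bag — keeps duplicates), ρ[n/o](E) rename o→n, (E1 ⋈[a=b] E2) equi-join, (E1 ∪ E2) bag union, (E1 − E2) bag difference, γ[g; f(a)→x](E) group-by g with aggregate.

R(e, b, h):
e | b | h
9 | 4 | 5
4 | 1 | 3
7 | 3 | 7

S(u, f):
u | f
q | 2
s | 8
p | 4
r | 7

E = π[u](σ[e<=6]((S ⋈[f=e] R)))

σ filters on e, owned by the right side.
E' = π[u]((S ⋈[f=e] σ[e<=6](R)))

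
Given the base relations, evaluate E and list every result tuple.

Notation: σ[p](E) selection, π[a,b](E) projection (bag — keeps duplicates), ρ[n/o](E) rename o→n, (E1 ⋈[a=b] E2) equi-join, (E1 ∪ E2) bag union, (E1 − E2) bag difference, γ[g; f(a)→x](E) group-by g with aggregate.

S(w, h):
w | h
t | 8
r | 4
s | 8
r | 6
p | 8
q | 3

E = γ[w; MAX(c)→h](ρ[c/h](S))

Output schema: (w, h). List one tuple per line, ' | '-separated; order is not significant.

Stepwise |·|:
  S → 6
  ρ[c/h](S) → 6
  γ[w; MAX(c)→h](ρ[c/h](S)) → 5

== RESULT ==
w | h
p | 8
q | 3
r | 6
s | 8
t | 8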